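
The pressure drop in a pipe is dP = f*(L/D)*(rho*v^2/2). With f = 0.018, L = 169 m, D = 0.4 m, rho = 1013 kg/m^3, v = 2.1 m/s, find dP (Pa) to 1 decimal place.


dP = f * (L/D) * (rho*v^2/2)
dP = 0.018 * (169/0.4) * (1013*2.1^2/2)
L/D = 422.5
rho*v^2/2 = 1013*4.41/2 = 2233.665
dP = 0.018 * 422.5 * 2233.665
dP = 16987.0 Pa


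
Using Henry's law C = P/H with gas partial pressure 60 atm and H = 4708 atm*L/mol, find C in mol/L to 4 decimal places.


C = P / H
C = 60 / 4708
C = 0.0127 mol/L


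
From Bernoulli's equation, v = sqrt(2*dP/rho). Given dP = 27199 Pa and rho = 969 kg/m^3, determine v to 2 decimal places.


v = sqrt(2*dP/rho)
v = sqrt(2*27199/969)
v = sqrt(56.138287)
v = 7.49 m/s


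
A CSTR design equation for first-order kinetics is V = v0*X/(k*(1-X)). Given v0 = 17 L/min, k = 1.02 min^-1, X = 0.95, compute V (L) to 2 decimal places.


V = v0 * X / (k * (1 - X))
V = 17 * 0.95 / (1.02 * (1 - 0.95))
V = 16.15 / (1.02 * 0.05)
V = 16.15 / 0.051
V = 316.67 L


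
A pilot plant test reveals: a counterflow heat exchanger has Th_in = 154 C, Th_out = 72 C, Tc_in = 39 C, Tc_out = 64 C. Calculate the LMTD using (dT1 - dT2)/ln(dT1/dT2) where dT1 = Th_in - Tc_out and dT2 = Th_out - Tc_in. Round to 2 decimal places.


dT1 = Th_in - Tc_out = 154 - 64 = 90
dT2 = Th_out - Tc_in = 72 - 39 = 33
LMTD = (dT1 - dT2) / ln(dT1/dT2)
LMTD = (90 - 33) / ln(90/33)
LMTD = 56.81 K


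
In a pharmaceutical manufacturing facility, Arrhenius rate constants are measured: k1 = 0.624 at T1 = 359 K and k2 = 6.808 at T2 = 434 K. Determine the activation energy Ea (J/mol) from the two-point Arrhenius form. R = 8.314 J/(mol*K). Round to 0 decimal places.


Ea = R * ln(k2/k1) / (1/T1 - 1/T2)
ln(k2/k1) = ln(6.808/0.624) = 2.3897033
1/T1 - 1/T2 = 1/359 - 1/434 = 0.000481367855
Ea = 8.314 * 2.3897033 / 0.000481367855
Ea = 41274 J/mol


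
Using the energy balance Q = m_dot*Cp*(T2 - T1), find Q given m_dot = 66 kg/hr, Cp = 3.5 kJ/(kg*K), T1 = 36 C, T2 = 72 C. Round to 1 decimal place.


Q = m_dot * Cp * (T2 - T1)
Q = 66 * 3.5 * (72 - 36)
Q = 66 * 3.5 * 36
Q = 8316.0 kJ/hr


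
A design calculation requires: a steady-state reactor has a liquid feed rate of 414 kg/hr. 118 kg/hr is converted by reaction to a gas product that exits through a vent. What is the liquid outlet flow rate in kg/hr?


Steady-state mass balance on the main outlet: F_out = F_in - F_removed
F_out = 414 - 118
F_out = 296 kg/hr


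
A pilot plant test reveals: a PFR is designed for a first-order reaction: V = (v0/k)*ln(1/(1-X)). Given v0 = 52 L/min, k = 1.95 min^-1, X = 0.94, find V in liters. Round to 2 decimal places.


V = (v0/k) * ln(1/(1-X))
V = (52/1.95) * ln(1/(1-0.94))
V = 26.666667 * ln(16.666667)
V = 26.666667 * 2.813411
V = 75.02 L


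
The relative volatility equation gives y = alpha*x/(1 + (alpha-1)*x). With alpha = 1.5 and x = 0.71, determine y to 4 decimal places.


y = alpha*x / (1 + (alpha-1)*x)
y = 1.5*0.71 / (1 + (1.5-1)*0.71)
y = 1.065 / (1 + 0.355)
y = 1.065 / 1.355
y = 0.7860


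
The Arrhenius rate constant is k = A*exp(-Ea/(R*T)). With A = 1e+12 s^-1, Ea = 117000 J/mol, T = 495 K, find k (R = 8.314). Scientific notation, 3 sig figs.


k = A * exp(-Ea/(R*T))
k = 1e+12 * exp(-117000 / (8.314 * 495))
k = 1e+12 * exp(-28.429593)
k = 4.50e-01


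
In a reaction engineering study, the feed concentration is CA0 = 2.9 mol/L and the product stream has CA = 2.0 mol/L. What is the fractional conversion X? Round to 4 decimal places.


X = (CA0 - CA) / CA0
X = (2.9 - 2.0) / 2.9
X = 0.9 / 2.9
X = 0.3103


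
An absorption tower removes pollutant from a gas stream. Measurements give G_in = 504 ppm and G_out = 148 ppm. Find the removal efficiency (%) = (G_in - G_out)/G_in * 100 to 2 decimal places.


Efficiency = (G_in - G_out) / G_in * 100%
Efficiency = (504 - 148) / 504 * 100
Efficiency = 356 / 504 * 100
Efficiency = 70.63%


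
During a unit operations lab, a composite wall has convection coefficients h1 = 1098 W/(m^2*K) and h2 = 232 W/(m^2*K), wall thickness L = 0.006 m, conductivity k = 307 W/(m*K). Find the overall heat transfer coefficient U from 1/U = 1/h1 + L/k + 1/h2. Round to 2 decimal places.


1/U = 1/h1 + L/k + 1/h2
1/U = 1/1098 + 0.006/307 + 1/232
1/U = 0.0009107468 + 1.9544e-05 + 0.0043103448
1/U = 0.0052406356
U = 190.82 W/(m^2*K)


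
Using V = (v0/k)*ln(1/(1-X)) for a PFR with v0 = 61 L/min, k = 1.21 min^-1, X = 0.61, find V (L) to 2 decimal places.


V = (v0/k) * ln(1/(1-X))
V = (61/1.21) * ln(1/(1-0.61))
V = 50.413223 * ln(2.564103)
V = 50.413223 * 0.941609
V = 47.47 L


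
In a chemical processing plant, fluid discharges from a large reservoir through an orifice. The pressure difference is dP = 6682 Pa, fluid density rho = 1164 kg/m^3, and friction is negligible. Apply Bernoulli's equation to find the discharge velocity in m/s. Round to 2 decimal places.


v = sqrt(2*dP/rho)
v = sqrt(2*6682/1164)
v = sqrt(11.4811)
v = 3.39 m/s


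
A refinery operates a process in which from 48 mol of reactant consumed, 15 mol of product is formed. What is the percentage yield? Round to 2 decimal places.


Yield = (moles product / moles consumed) * 100%
Yield = (15 / 48) * 100
Yield = 0.3125 * 100
Yield = 31.25%


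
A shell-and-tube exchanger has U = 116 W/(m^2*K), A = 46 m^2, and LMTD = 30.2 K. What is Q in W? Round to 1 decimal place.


Q = U * A * LMTD
Q = 116 * 46 * 30.2
Q = 161147.2 W


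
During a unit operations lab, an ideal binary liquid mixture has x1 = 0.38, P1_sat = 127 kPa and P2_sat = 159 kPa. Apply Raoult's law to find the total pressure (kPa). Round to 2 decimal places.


P = x1*P1_sat + x2*P2_sat
x2 = 1 - x1 = 1 - 0.38 = 0.62
P = 0.38*127 + 0.62*159
P = 48.26 + 98.58
P = 146.84 kPa


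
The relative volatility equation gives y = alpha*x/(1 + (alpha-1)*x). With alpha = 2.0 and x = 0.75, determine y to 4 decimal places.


y = alpha*x / (1 + (alpha-1)*x)
y = 2.0*0.75 / (1 + (2.0-1)*0.75)
y = 1.5 / (1 + 0.75)
y = 1.5 / 1.75
y = 0.8571


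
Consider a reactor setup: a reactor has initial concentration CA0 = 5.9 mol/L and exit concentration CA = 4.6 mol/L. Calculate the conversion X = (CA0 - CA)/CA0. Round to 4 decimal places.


X = (CA0 - CA) / CA0
X = (5.9 - 4.6) / 5.9
X = 1.3 / 5.9
X = 0.2203


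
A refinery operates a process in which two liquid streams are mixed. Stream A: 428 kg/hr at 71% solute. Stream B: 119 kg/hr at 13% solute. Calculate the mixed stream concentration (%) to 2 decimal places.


Mass balance on solute: F1*x1 + F2*x2 = F3*x3
F3 = F1 + F2 = 428 + 119 = 547 kg/hr
x3 = (F1*x1 + F2*x2)/F3
x3 = (428*0.71 + 119*0.13) / 547
x3 = 58.38%


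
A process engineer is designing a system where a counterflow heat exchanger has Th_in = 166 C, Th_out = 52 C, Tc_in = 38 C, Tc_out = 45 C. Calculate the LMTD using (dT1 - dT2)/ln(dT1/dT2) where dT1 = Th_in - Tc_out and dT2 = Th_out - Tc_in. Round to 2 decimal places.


dT1 = Th_in - Tc_out = 166 - 45 = 121
dT2 = Th_out - Tc_in = 52 - 38 = 14
LMTD = (dT1 - dT2) / ln(dT1/dT2)
LMTD = (121 - 14) / ln(121/14)
LMTD = 49.61 K


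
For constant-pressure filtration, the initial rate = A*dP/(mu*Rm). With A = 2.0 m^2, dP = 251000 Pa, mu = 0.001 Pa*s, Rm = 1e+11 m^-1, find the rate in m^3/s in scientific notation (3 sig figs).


rate = A * dP / (mu * Rm)
rate = 2.0 * 251000 / (0.001 * 1e+11)
rate = 502000.0 / 1.000e+08
rate = 5.02e-03 m^3/s


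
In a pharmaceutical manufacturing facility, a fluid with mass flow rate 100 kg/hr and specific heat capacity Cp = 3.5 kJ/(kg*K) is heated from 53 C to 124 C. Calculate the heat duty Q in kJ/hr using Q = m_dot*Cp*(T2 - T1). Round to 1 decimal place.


Q = m_dot * Cp * (T2 - T1)
Q = 100 * 3.5 * (124 - 53)
Q = 100 * 3.5 * 71
Q = 24850.0 kJ/hr


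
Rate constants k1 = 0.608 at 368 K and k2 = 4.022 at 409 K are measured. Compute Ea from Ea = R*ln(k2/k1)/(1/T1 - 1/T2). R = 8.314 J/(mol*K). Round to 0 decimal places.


Ea = R * ln(k2/k1) / (1/T1 - 1/T2)
ln(k2/k1) = ln(4.022/0.608) = 1.8893597
1/T1 - 1/T2 = 1/368 - 1/409 = 0.000272403529
Ea = 8.314 * 1.8893597 / 0.000272403529
Ea = 57665 J/mol


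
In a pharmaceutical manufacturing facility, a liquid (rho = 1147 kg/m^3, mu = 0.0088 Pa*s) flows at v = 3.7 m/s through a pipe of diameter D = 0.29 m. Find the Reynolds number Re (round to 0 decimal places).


Re = rho * v * D / mu
Re = 1147 * 3.7 * 0.29 / 0.0088
Re = 1230.731 / 0.0088
Re = 139856


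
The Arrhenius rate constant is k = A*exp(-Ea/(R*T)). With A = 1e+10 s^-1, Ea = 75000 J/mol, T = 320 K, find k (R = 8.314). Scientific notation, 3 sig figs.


k = A * exp(-Ea/(R*T))
k = 1e+10 * exp(-75000 / (8.314 * 320))
k = 1e+10 * exp(-28.190402)
k = 5.72e-03


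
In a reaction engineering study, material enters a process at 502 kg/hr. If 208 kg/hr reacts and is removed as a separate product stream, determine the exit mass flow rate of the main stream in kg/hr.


Steady-state mass balance on the main outlet: F_out = F_in - F_removed
F_out = 502 - 208
F_out = 294 kg/hr


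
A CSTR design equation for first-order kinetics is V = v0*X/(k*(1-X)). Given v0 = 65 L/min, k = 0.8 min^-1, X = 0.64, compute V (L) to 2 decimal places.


V = v0 * X / (k * (1 - X))
V = 65 * 0.64 / (0.8 * (1 - 0.64))
V = 41.6 / (0.8 * 0.36)
V = 41.6 / 0.288
V = 144.44 L


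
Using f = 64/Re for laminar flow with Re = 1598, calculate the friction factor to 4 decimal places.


f = 64 / Re
f = 64 / 1598
f = 0.0401


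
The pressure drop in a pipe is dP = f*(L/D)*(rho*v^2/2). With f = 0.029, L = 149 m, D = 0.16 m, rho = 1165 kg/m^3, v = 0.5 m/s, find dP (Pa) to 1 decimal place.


dP = f * (L/D) * (rho*v^2/2)
dP = 0.029 * (149/0.16) * (1165*0.5^2/2)
L/D = 931.25
rho*v^2/2 = 1165*0.25/2 = 145.625
dP = 0.029 * 931.25 * 145.625
dP = 3932.8 Pa


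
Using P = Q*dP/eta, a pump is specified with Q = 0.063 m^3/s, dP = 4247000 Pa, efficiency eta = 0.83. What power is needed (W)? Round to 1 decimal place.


P = Q * dP / eta
P = 0.063 * 4247000 / 0.83
P = 267561.0 / 0.83
P = 322362.7 W


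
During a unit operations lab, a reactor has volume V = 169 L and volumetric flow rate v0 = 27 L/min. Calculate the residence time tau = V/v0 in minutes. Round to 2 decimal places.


tau = V / v0
tau = 169 / 27
tau = 6.26 min


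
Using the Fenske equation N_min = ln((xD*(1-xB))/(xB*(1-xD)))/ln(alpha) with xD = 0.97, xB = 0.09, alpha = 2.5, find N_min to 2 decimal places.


N_min = ln((xD*(1-xB))/(xB*(1-xD))) / ln(alpha)
Numerator inside ln: 0.8827 / 0.0027 = 326.925926
ln(326.925926) = 5.789734
ln(alpha) = ln(2.5) = 0.916291
N_min = 5.789734 / 0.916291 = 6.32


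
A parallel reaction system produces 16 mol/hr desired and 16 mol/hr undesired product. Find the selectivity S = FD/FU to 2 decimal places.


S = desired product rate / undesired product rate
S = 16 / 16
S = 1.00


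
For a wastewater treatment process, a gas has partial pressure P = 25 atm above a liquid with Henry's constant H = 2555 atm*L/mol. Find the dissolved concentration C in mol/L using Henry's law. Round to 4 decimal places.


C = P / H
C = 25 / 2555
C = 0.0098 mol/L


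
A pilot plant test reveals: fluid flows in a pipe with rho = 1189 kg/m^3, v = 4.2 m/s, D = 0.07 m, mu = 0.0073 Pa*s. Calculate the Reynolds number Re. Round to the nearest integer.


Re = rho * v * D / mu
Re = 1189 * 4.2 * 0.07 / 0.0073
Re = 349.566 / 0.0073
Re = 47886


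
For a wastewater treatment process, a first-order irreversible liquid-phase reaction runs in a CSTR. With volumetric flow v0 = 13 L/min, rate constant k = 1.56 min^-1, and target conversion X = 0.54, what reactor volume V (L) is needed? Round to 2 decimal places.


V = v0 * X / (k * (1 - X))
V = 13 * 0.54 / (1.56 * (1 - 0.54))
V = 7.02 / (1.56 * 0.46)
V = 7.02 / 0.7176
V = 9.78 L


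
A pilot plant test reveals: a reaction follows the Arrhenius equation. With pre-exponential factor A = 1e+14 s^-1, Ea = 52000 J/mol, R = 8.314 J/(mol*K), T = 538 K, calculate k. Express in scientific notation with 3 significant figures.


k = A * exp(-Ea/(R*T))
k = 1e+14 * exp(-52000 / (8.314 * 538))
k = 1e+14 * exp(-11.625484)
k = 8.94e+08


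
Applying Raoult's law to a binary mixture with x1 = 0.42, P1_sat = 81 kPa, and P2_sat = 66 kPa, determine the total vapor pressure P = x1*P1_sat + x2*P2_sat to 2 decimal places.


P = x1*P1_sat + x2*P2_sat
x2 = 1 - x1 = 1 - 0.42 = 0.58
P = 0.42*81 + 0.58*66
P = 34.02 + 38.28
P = 72.30 kPa


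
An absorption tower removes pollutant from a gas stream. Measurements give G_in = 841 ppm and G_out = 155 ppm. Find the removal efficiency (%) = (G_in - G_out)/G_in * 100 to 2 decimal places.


Efficiency = (G_in - G_out) / G_in * 100%
Efficiency = (841 - 155) / 841 * 100
Efficiency = 686 / 841 * 100
Efficiency = 81.57%


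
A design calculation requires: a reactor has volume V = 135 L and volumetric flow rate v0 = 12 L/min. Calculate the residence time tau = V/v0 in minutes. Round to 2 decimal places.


tau = V / v0
tau = 135 / 12
tau = 11.25 min


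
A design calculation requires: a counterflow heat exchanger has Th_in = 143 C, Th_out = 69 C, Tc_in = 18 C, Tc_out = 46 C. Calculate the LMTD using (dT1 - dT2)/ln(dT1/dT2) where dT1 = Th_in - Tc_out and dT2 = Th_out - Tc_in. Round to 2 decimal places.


dT1 = Th_in - Tc_out = 143 - 46 = 97
dT2 = Th_out - Tc_in = 69 - 18 = 51
LMTD = (dT1 - dT2) / ln(dT1/dT2)
LMTD = (97 - 51) / ln(97/51)
LMTD = 71.55 K


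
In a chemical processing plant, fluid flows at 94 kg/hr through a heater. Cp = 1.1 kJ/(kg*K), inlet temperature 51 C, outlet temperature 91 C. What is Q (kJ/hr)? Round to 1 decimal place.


Q = m_dot * Cp * (T2 - T1)
Q = 94 * 1.1 * (91 - 51)
Q = 94 * 1.1 * 40
Q = 4136.0 kJ/hr


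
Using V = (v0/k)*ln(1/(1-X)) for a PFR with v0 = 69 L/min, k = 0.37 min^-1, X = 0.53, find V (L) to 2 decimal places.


V = (v0/k) * ln(1/(1-X))
V = (69/0.37) * ln(1/(1-0.53))
V = 186.486486 * ln(2.12766)
V = 186.486486 * 0.755023
V = 140.80 L


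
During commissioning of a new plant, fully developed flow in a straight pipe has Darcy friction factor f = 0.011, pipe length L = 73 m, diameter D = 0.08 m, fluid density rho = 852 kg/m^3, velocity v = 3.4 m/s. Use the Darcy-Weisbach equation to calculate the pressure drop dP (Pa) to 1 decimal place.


dP = f * (L/D) * (rho*v^2/2)
dP = 0.011 * (73/0.08) * (852*3.4^2/2)
L/D = 912.5
rho*v^2/2 = 852*11.56/2 = 4924.56
dP = 0.011 * 912.5 * 4924.56
dP = 49430.3 Pa


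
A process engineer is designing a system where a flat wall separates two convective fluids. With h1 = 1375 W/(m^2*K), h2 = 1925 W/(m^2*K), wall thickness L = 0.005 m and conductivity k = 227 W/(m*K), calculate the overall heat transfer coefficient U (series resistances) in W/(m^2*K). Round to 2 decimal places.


1/U = 1/h1 + L/k + 1/h2
1/U = 1/1375 + 0.005/227 + 1/1925
1/U = 0.0007272727 + 2.20264e-05 + 0.0005194805
1/U = 0.0012687796
U = 788.16 W/(m^2*K)


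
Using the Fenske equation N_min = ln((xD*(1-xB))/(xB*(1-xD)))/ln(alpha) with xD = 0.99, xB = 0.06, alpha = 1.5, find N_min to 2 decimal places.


N_min = ln((xD*(1-xB))/(xB*(1-xD))) / ln(alpha)
Numerator inside ln: 0.9306 / 0.0006 = 1551.0
ln(1551.0) = 7.346655
ln(alpha) = ln(1.5) = 0.405465
N_min = 7.346655 / 0.405465 = 18.12


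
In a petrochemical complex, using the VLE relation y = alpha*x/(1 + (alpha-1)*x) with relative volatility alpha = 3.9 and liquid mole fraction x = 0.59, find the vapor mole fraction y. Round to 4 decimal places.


y = alpha*x / (1 + (alpha-1)*x)
y = 3.9*0.59 / (1 + (3.9-1)*0.59)
y = 2.301 / (1 + 1.711)
y = 2.301 / 2.711
y = 0.8488


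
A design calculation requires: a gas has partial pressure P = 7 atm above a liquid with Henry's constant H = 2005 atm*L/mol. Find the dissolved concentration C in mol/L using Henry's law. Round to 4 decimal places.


C = P / H
C = 7 / 2005
C = 0.0035 mol/L


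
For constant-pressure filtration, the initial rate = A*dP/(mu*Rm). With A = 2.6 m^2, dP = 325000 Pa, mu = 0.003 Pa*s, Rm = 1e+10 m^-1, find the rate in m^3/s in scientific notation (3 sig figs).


rate = A * dP / (mu * Rm)
rate = 2.6 * 325000 / (0.003 * 1e+10)
rate = 845000.0 / 3.000e+07
rate = 2.82e-02 m^3/s


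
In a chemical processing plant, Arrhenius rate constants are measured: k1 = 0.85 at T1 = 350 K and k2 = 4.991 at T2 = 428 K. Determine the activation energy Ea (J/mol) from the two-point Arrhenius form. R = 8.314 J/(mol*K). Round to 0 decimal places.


Ea = R * ln(k2/k1) / (1/T1 - 1/T2)
ln(k2/k1) = ln(4.991/0.85) = 1.7701552
1/T1 - 1/T2 = 1/350 - 1/428 = 0.000520694259
Ea = 8.314 * 1.7701552 / 0.000520694259
Ea = 28264 J/mol


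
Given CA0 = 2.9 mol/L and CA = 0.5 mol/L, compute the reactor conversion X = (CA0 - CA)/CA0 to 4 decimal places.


X = (CA0 - CA) / CA0
X = (2.9 - 0.5) / 2.9
X = 2.4 / 2.9
X = 0.8276


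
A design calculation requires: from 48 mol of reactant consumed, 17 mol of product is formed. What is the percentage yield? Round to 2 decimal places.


Yield = (moles product / moles consumed) * 100%
Yield = (17 / 48) * 100
Yield = 0.3542 * 100
Yield = 35.42%


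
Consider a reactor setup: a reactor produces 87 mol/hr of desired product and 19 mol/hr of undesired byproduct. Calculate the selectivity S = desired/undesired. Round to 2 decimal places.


S = desired product rate / undesired product rate
S = 87 / 19
S = 4.58


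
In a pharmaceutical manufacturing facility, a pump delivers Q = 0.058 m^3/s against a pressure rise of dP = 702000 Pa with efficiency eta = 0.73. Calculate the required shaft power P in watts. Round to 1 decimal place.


P = Q * dP / eta
P = 0.058 * 702000 / 0.73
P = 40716.0 / 0.73
P = 55775.3 W


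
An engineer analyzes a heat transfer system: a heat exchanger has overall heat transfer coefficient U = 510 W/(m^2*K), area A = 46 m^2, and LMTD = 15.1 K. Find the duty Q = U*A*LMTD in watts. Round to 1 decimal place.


Q = U * A * LMTD
Q = 510 * 46 * 15.1
Q = 354246.0 W


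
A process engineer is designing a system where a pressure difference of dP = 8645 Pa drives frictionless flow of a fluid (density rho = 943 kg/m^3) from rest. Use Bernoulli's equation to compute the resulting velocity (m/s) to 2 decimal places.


v = sqrt(2*dP/rho)
v = sqrt(2*8645/943)
v = sqrt(18.335101)
v = 4.28 m/s


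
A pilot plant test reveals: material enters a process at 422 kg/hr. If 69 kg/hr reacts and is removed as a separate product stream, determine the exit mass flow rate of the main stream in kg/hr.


Steady-state mass balance on the main outlet: F_out = F_in - F_removed
F_out = 422 - 69
F_out = 353 kg/hr


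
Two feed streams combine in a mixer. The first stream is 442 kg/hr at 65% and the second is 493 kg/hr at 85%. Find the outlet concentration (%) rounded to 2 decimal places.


Mass balance on solute: F1*x1 + F2*x2 = F3*x3
F3 = F1 + F2 = 442 + 493 = 935 kg/hr
x3 = (F1*x1 + F2*x2)/F3
x3 = (442*0.65 + 493*0.85) / 935
x3 = 75.55%


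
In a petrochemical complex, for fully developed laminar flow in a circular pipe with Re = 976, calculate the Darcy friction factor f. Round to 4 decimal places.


f = 64 / Re
f = 64 / 976
f = 0.0656


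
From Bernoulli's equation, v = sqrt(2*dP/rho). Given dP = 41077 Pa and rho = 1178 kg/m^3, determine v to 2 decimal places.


v = sqrt(2*dP/rho)
v = sqrt(2*41077/1178)
v = sqrt(69.740238)
v = 8.35 m/s


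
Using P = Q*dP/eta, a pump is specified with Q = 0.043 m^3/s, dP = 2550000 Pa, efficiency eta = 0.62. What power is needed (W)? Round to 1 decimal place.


P = Q * dP / eta
P = 0.043 * 2550000 / 0.62
P = 109650.0 / 0.62
P = 176854.8 W


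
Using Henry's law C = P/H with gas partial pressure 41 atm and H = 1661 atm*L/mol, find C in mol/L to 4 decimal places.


C = P / H
C = 41 / 1661
C = 0.0247 mol/L


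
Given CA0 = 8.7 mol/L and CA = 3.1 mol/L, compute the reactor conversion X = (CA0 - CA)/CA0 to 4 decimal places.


X = (CA0 - CA) / CA0
X = (8.7 - 3.1) / 8.7
X = 5.6 / 8.7
X = 0.6437


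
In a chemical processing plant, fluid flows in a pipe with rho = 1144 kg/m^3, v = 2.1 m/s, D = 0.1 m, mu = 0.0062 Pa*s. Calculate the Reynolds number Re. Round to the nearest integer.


Re = rho * v * D / mu
Re = 1144 * 2.1 * 0.1 / 0.0062
Re = 240.24 / 0.0062
Re = 38748


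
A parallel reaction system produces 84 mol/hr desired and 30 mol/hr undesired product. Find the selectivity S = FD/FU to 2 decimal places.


S = desired product rate / undesired product rate
S = 84 / 30
S = 2.80


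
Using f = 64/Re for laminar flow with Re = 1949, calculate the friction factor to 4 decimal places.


f = 64 / Re
f = 64 / 1949
f = 0.0328


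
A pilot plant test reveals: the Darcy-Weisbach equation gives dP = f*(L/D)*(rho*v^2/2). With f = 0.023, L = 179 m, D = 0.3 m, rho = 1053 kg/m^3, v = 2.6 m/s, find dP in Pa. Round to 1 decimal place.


dP = f * (L/D) * (rho*v^2/2)
dP = 0.023 * (179/0.3) * (1053*2.6^2/2)
L/D = 596.66666667
rho*v^2/2 = 1053*6.76/2 = 3559.14
dP = 0.023 * 596.66666667 * 3559.14
dP = 48843.3 Pa


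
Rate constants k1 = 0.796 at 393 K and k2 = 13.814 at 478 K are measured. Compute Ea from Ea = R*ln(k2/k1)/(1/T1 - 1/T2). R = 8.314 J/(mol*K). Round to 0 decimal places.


Ea = R * ln(k2/k1) / (1/T1 - 1/T2)
ln(k2/k1) = ln(13.814/0.796) = 2.8538387
1/T1 - 1/T2 = 1/393 - 1/478 = 0.000452479053
Ea = 8.314 * 2.8538387 / 0.000452479053
Ea = 52437 J/mol


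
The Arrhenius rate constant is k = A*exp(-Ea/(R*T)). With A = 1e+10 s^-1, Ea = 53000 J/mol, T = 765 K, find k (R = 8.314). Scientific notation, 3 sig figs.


k = A * exp(-Ea/(R*T))
k = 1e+10 * exp(-53000 / (8.314 * 765))
k = 1e+10 * exp(-8.333058)
k = 2.40e+06


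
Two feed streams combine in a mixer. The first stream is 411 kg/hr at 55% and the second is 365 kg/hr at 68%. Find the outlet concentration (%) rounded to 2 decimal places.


Mass balance on solute: F1*x1 + F2*x2 = F3*x3
F3 = F1 + F2 = 411 + 365 = 776 kg/hr
x3 = (F1*x1 + F2*x2)/F3
x3 = (411*0.55 + 365*0.68) / 776
x3 = 61.11%


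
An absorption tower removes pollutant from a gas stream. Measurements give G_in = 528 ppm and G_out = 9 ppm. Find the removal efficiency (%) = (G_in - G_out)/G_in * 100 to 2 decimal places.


Efficiency = (G_in - G_out) / G_in * 100%
Efficiency = (528 - 9) / 528 * 100
Efficiency = 519 / 528 * 100
Efficiency = 98.30%


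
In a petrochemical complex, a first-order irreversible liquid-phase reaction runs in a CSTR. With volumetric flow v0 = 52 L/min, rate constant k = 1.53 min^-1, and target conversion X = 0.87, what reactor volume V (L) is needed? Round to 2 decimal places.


V = v0 * X / (k * (1 - X))
V = 52 * 0.87 / (1.53 * (1 - 0.87))
V = 45.24 / (1.53 * 0.13)
V = 45.24 / 0.1989
V = 227.45 L


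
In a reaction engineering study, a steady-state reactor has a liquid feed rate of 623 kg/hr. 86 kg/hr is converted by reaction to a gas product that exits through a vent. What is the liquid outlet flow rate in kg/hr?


Steady-state mass balance on the main outlet: F_out = F_in - F_removed
F_out = 623 - 86
F_out = 537 kg/hr


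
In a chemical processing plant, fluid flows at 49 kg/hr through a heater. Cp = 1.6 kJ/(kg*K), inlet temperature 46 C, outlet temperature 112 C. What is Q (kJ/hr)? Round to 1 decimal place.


Q = m_dot * Cp * (T2 - T1)
Q = 49 * 1.6 * (112 - 46)
Q = 49 * 1.6 * 66
Q = 5174.4 kJ/hr


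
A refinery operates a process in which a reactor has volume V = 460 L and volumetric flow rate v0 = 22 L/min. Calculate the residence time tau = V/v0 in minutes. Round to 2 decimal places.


tau = V / v0
tau = 460 / 22
tau = 20.91 min


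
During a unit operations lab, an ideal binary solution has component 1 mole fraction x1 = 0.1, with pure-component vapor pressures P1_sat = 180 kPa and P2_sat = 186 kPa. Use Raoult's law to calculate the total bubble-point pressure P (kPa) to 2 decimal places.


P = x1*P1_sat + x2*P2_sat
x2 = 1 - x1 = 1 - 0.1 = 0.9
P = 0.1*180 + 0.9*186
P = 18.0 + 167.4
P = 185.40 kPa


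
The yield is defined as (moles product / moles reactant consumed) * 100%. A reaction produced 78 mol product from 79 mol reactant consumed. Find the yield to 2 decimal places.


Yield = (moles product / moles consumed) * 100%
Yield = (78 / 79) * 100
Yield = 0.9873 * 100
Yield = 98.73%


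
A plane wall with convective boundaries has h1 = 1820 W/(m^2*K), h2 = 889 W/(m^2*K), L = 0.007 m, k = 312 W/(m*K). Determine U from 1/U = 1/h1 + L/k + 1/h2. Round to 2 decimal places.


1/U = 1/h1 + L/k + 1/h2
1/U = 1/1820 + 0.007/312 + 1/889
1/U = 0.0005494505 + 2.24359e-05 + 0.0011248594
1/U = 0.0016967458
U = 589.36 W/(m^2*K)


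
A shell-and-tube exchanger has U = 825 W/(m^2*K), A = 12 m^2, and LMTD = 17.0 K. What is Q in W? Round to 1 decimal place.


Q = U * A * LMTD
Q = 825 * 12 * 17.0
Q = 168300.0 W


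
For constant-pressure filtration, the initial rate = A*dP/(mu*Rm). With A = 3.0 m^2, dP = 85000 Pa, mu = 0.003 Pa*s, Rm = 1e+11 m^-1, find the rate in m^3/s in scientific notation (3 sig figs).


rate = A * dP / (mu * Rm)
rate = 3.0 * 85000 / (0.003 * 1e+11)
rate = 255000.0 / 3.000e+08
rate = 8.50e-04 m^3/s


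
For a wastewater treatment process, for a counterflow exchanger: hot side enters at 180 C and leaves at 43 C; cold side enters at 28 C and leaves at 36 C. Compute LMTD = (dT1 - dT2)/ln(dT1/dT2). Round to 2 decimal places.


dT1 = Th_in - Tc_out = 180 - 36 = 144
dT2 = Th_out - Tc_in = 43 - 28 = 15
LMTD = (dT1 - dT2) / ln(dT1/dT2)
LMTD = (144 - 15) / ln(144/15)
LMTD = 57.04 K


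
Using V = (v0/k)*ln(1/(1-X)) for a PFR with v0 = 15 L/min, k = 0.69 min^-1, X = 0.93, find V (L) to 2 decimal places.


V = (v0/k) * ln(1/(1-X))
V = (15/0.69) * ln(1/(1-0.93))
V = 21.73913 * ln(14.285714)
V = 21.73913 * 2.65926
V = 57.81 L


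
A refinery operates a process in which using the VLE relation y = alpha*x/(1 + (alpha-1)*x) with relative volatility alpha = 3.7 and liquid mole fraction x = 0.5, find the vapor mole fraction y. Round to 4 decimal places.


y = alpha*x / (1 + (alpha-1)*x)
y = 3.7*0.5 / (1 + (3.7-1)*0.5)
y = 1.85 / (1 + 1.35)
y = 1.85 / 2.35
y = 0.7872


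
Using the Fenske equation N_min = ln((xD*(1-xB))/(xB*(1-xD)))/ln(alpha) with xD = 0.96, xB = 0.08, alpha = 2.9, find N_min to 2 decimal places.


N_min = ln((xD*(1-xB))/(xB*(1-xD))) / ln(alpha)
Numerator inside ln: 0.8832 / 0.0032 = 276.0
ln(276.0) = 5.620401
ln(alpha) = ln(2.9) = 1.064711
N_min = 5.620401 / 1.064711 = 5.28


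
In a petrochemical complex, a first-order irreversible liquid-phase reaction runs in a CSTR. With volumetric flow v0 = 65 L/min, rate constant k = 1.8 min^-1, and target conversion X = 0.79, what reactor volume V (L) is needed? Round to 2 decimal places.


V = v0 * X / (k * (1 - X))
V = 65 * 0.79 / (1.8 * (1 - 0.79))
V = 51.35 / (1.8 * 0.21)
V = 51.35 / 0.378
V = 135.85 L


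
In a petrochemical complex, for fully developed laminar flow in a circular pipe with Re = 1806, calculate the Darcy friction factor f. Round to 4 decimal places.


f = 64 / Re
f = 64 / 1806
f = 0.0354


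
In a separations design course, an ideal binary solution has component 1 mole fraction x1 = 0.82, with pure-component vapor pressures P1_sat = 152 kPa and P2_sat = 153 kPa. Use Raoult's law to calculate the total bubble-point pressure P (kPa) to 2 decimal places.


P = x1*P1_sat + x2*P2_sat
x2 = 1 - x1 = 1 - 0.82 = 0.18
P = 0.82*152 + 0.18*153
P = 124.64 + 27.54
P = 152.18 kPa


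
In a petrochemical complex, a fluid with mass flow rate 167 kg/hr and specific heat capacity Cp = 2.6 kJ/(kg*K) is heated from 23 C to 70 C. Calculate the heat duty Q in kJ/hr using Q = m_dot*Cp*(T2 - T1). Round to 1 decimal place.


Q = m_dot * Cp * (T2 - T1)
Q = 167 * 2.6 * (70 - 23)
Q = 167 * 2.6 * 47
Q = 20407.4 kJ/hr


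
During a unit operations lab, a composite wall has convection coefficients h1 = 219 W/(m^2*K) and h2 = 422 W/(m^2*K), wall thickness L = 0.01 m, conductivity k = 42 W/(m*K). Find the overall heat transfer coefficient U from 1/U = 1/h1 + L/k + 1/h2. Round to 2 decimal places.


1/U = 1/h1 + L/k + 1/h2
1/U = 1/219 + 0.01/42 + 1/422
1/U = 0.00456621 + 0.0002380952 + 0.0023696682
1/U = 0.0071739734
U = 139.39 W/(m^2*K)


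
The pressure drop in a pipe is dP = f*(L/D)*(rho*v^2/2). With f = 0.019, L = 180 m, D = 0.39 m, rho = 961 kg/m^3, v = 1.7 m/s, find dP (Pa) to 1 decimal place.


dP = f * (L/D) * (rho*v^2/2)
dP = 0.019 * (180/0.39) * (961*1.7^2/2)
L/D = 461.53846154
rho*v^2/2 = 961*2.89/2 = 1388.645
dP = 0.019 * 461.53846154 * 1388.645
dP = 12177.3 Pa


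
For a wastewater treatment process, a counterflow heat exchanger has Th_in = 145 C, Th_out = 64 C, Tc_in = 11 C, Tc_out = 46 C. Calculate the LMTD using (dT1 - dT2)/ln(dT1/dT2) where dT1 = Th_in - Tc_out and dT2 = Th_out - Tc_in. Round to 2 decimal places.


dT1 = Th_in - Tc_out = 145 - 46 = 99
dT2 = Th_out - Tc_in = 64 - 11 = 53
LMTD = (dT1 - dT2) / ln(dT1/dT2)
LMTD = (99 - 53) / ln(99/53)
LMTD = 73.62 K


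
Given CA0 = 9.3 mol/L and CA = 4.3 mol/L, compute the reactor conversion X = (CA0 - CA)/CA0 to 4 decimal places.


X = (CA0 - CA) / CA0
X = (9.3 - 4.3) / 9.3
X = 5.0 / 9.3
X = 0.5376


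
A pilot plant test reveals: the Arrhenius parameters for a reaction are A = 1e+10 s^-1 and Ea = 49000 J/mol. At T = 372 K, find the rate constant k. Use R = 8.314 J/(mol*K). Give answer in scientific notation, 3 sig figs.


k = A * exp(-Ea/(R*T))
k = 1e+10 * exp(-49000 / (8.314 * 372))
k = 1e+10 * exp(-15.843208)
k = 1.32e+03


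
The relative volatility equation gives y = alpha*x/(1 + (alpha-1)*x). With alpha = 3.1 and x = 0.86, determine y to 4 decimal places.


y = alpha*x / (1 + (alpha-1)*x)
y = 3.1*0.86 / (1 + (3.1-1)*0.86)
y = 2.666 / (1 + 1.806)
y = 2.666 / 2.806
y = 0.9501


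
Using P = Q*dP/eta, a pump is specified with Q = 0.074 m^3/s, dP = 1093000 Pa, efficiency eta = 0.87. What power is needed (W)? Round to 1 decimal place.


P = Q * dP / eta
P = 0.074 * 1093000 / 0.87
P = 80882.0 / 0.87
P = 92967.8 W


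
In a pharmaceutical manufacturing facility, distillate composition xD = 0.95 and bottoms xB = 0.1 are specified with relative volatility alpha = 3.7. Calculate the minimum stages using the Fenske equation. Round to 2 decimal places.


N_min = ln((xD*(1-xB))/(xB*(1-xD))) / ln(alpha)
Numerator inside ln: 0.855 / 0.005 = 171.0
ln(171.0) = 5.141664
ln(alpha) = ln(3.7) = 1.308333
N_min = 5.141664 / 1.308333 = 3.93


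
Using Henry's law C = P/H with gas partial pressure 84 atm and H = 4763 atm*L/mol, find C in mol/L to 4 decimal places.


C = P / H
C = 84 / 4763
C = 0.0176 mol/L


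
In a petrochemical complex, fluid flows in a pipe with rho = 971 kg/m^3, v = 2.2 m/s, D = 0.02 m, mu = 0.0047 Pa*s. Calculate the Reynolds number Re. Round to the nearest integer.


Re = rho * v * D / mu
Re = 971 * 2.2 * 0.02 / 0.0047
Re = 42.724 / 0.0047
Re = 9090


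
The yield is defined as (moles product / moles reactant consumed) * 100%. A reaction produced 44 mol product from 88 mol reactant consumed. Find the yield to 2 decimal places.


Yield = (moles product / moles consumed) * 100%
Yield = (44 / 88) * 100
Yield = 0.5 * 100
Yield = 50.00%


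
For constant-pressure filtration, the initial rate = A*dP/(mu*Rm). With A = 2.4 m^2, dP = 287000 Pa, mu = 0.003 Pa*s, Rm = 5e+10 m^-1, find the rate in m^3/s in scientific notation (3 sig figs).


rate = A * dP / (mu * Rm)
rate = 2.4 * 287000 / (0.003 * 5e+10)
rate = 688800.0 / 1.500e+08
rate = 4.59e-03 m^3/s


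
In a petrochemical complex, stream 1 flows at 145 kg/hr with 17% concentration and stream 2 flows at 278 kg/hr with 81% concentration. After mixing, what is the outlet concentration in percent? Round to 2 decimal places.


Mass balance on solute: F1*x1 + F2*x2 = F3*x3
F3 = F1 + F2 = 145 + 278 = 423 kg/hr
x3 = (F1*x1 + F2*x2)/F3
x3 = (145*0.17 + 278*0.81) / 423
x3 = 59.06%


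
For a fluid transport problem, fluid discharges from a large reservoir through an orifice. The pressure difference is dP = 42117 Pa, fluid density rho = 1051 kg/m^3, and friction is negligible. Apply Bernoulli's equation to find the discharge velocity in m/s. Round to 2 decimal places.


v = sqrt(2*dP/rho)
v = sqrt(2*42117/1051)
v = sqrt(80.146527)
v = 8.95 m/s


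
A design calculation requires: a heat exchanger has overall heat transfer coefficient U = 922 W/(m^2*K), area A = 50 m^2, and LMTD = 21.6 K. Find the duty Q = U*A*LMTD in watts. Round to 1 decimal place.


Q = U * A * LMTD
Q = 922 * 50 * 21.6
Q = 995760.0 W


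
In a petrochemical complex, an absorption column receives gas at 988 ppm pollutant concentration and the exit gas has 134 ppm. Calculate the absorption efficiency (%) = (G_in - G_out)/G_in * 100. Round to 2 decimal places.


Efficiency = (G_in - G_out) / G_in * 100%
Efficiency = (988 - 134) / 988 * 100
Efficiency = 854 / 988 * 100
Efficiency = 86.44%


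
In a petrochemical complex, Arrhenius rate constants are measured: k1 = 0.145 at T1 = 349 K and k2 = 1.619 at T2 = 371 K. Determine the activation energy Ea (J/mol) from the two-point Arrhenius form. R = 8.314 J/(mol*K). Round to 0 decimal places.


Ea = R * ln(k2/k1) / (1/T1 - 1/T2)
ln(k2/k1) = ln(1.619/0.145) = 2.4128302
1/T1 - 1/T2 = 1/349 - 1/371 = 0.000169911723
Ea = 8.314 * 2.4128302 / 0.000169911723
Ea = 118063 J/mol


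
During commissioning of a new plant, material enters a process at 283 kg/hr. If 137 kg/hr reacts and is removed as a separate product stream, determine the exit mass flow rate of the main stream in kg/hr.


Steady-state mass balance on the main outlet: F_out = F_in - F_removed
F_out = 283 - 137
F_out = 146 kg/hr


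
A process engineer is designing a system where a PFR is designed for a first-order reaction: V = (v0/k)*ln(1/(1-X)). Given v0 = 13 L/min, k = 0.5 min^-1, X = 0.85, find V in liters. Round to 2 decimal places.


V = (v0/k) * ln(1/(1-X))
V = (13/0.5) * ln(1/(1-0.85))
V = 26.0 * ln(6.666667)
V = 26.0 * 1.89712
V = 49.33 L


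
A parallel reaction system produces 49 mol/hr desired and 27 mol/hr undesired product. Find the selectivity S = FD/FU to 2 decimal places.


S = desired product rate / undesired product rate
S = 49 / 27
S = 1.81


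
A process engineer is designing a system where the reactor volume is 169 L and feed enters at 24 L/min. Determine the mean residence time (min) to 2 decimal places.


tau = V / v0
tau = 169 / 24
tau = 7.04 min


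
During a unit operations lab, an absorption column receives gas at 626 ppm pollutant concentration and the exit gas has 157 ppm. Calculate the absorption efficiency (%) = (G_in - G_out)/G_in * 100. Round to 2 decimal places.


Efficiency = (G_in - G_out) / G_in * 100%
Efficiency = (626 - 157) / 626 * 100
Efficiency = 469 / 626 * 100
Efficiency = 74.92%


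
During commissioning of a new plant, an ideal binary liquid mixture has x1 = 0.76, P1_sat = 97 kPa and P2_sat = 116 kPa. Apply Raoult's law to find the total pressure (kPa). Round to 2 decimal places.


P = x1*P1_sat + x2*P2_sat
x2 = 1 - x1 = 1 - 0.76 = 0.24
P = 0.76*97 + 0.24*116
P = 73.72 + 27.84
P = 101.56 kPa


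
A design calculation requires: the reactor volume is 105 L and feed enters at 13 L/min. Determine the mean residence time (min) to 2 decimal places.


tau = V / v0
tau = 105 / 13
tau = 8.08 min


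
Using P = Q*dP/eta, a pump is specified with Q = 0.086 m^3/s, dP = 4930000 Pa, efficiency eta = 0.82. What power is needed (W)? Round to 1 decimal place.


P = Q * dP / eta
P = 0.086 * 4930000 / 0.82
P = 423980.0 / 0.82
P = 517048.8 W


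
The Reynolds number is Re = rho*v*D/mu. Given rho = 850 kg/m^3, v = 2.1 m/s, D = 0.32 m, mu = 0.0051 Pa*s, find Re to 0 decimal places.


Re = rho * v * D / mu
Re = 850 * 2.1 * 0.32 / 0.0051
Re = 571.2 / 0.0051
Re = 112000


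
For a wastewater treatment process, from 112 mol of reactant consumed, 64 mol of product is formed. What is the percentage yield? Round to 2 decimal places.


Yield = (moles product / moles consumed) * 100%
Yield = (64 / 112) * 100
Yield = 0.5714 * 100
Yield = 57.14%


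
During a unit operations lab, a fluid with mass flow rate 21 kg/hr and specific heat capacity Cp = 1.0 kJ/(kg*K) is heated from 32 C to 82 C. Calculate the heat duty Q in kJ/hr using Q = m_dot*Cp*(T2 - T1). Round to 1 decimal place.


Q = m_dot * Cp * (T2 - T1)
Q = 21 * 1.0 * (82 - 32)
Q = 21 * 1.0 * 50
Q = 1050.0 kJ/hr


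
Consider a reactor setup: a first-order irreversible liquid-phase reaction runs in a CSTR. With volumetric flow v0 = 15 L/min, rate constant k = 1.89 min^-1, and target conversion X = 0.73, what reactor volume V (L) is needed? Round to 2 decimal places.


V = v0 * X / (k * (1 - X))
V = 15 * 0.73 / (1.89 * (1 - 0.73))
V = 10.95 / (1.89 * 0.27)
V = 10.95 / 0.5103
V = 21.46 L


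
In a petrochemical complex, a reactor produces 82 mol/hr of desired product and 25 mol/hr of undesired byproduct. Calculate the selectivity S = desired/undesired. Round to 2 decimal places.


S = desired product rate / undesired product rate
S = 82 / 25
S = 3.28


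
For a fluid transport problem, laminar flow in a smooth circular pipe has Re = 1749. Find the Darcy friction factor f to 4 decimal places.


f = 64 / Re
f = 64 / 1749
f = 0.0366


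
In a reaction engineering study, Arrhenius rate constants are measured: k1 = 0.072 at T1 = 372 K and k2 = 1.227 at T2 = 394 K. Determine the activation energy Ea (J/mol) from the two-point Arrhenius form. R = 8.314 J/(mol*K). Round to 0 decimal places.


Ea = R * ln(k2/k1) / (1/T1 - 1/T2)
ln(k2/k1) = ln(1.227/0.072) = 2.8356613
1/T1 - 1/T2 = 1/372 - 1/394 = 0.000150100977
Ea = 8.314 * 2.8356613 / 0.000150100977
Ea = 157066 J/mol


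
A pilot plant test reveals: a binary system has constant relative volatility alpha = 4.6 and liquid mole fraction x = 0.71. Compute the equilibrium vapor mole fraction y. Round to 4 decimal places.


y = alpha*x / (1 + (alpha-1)*x)
y = 4.6*0.71 / (1 + (4.6-1)*0.71)
y = 3.266 / (1 + 2.556)
y = 3.266 / 3.556
y = 0.9184


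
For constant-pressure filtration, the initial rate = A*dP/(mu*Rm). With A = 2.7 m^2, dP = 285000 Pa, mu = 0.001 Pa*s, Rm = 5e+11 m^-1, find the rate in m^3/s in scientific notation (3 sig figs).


rate = A * dP / (mu * Rm)
rate = 2.7 * 285000 / (0.001 * 5e+11)
rate = 769500.0 / 5.000e+08
rate = 1.54e-03 m^3/s


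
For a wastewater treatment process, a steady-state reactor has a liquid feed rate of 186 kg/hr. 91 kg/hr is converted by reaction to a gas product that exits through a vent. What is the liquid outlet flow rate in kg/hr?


Steady-state mass balance on the main outlet: F_out = F_in - F_removed
F_out = 186 - 91
F_out = 95 kg/hr


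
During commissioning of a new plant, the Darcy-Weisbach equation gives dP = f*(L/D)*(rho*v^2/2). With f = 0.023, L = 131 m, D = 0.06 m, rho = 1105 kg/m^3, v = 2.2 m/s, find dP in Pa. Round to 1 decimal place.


dP = f * (L/D) * (rho*v^2/2)
dP = 0.023 * (131/0.06) * (1105*2.2^2/2)
L/D = 2183.33333333
rho*v^2/2 = 1105*4.84/2 = 2674.1
dP = 0.023 * 2183.33333333 * 2674.1
dP = 134284.4 Pa


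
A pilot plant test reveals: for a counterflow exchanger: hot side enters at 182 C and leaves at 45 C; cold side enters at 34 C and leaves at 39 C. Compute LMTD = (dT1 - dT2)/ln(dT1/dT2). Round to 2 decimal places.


dT1 = Th_in - Tc_out = 182 - 39 = 143
dT2 = Th_out - Tc_in = 45 - 34 = 11
LMTD = (dT1 - dT2) / ln(dT1/dT2)
LMTD = (143 - 11) / ln(143/11)
LMTD = 51.46 K


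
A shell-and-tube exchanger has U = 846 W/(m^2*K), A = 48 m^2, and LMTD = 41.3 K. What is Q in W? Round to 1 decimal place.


Q = U * A * LMTD
Q = 846 * 48 * 41.3
Q = 1677110.4 W


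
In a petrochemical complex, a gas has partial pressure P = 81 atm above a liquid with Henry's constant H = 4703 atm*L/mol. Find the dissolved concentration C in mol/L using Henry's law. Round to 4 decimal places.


C = P / H
C = 81 / 4703
C = 0.0172 mol/L


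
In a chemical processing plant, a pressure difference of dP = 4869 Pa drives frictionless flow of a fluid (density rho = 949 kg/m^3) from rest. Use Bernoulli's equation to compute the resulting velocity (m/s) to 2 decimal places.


v = sqrt(2*dP/rho)
v = sqrt(2*4869/949)
v = sqrt(10.261328)
v = 3.20 m/s
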